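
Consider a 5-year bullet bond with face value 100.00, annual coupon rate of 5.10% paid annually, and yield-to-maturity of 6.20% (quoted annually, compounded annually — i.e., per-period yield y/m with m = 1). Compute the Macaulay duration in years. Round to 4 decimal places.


Answer: Macaulay duration = 4.5251 years

Derivation:
Coupon per period c = face * coupon_rate / m = 5.100000
Periods per year m = 1; per-period yield y/m = 0.062000
Number of cashflows N = 5
Cashflows (t years, CF_t, discount factor 1/(1+y/m)^(m*t), PV):
  t = 1.0000: CF_t = 5.100000, DF = 0.941620, PV = 4.802260
  t = 2.0000: CF_t = 5.100000, DF = 0.886647, PV = 4.521902
  t = 3.0000: CF_t = 5.100000, DF = 0.834885, PV = 4.257911
  t = 4.0000: CF_t = 5.100000, DF = 0.786144, PV = 4.009333
  t = 5.0000: CF_t = 105.100000, DF = 0.740248, PV = 77.800096
Price P = sum_t PV_t = 95.391502
Macaulay numerator sum_t t * PV_t:
  t * PV_t at t = 1.0000: 4.802260
  t * PV_t at t = 2.0000: 9.043804
  t * PV_t at t = 3.0000: 12.773734
  t * PV_t at t = 4.0000: 16.037331
  t * PV_t at t = 5.0000: 389.000479
Macaulay duration D = (sum_t t * PV_t) / P = 431.657609 / 95.391502 = 4.525116


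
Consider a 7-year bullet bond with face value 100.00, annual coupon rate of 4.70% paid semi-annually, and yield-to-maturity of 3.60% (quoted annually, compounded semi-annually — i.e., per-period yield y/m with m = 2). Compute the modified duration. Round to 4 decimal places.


Answer: Modified duration = 5.9749

Derivation:
Coupon per period c = face * coupon_rate / m = 2.350000
Periods per year m = 2; per-period yield y/m = 0.018000
Number of cashflows N = 14
Cashflows (t years, CF_t, discount factor 1/(1+y/m)^(m*t), PV):
  t = 0.5000: CF_t = 2.350000, DF = 0.982318, PV = 2.308448
  t = 1.0000: CF_t = 2.350000, DF = 0.964949, PV = 2.267631
  t = 1.5000: CF_t = 2.350000, DF = 0.947887, PV = 2.227535
  t = 2.0000: CF_t = 2.350000, DF = 0.931127, PV = 2.188148
  t = 2.5000: CF_t = 2.350000, DF = 0.914663, PV = 2.149458
  t = 3.0000: CF_t = 2.350000, DF = 0.898490, PV = 2.111452
  t = 3.5000: CF_t = 2.350000, DF = 0.882603, PV = 2.074118
  t = 4.0000: CF_t = 2.350000, DF = 0.866997, PV = 2.037444
  t = 4.5000: CF_t = 2.350000, DF = 0.851667, PV = 2.001418
  t = 5.0000: CF_t = 2.350000, DF = 0.836608, PV = 1.966030
  t = 5.5000: CF_t = 2.350000, DF = 0.821816, PV = 1.931267
  t = 6.0000: CF_t = 2.350000, DF = 0.807285, PV = 1.897119
  t = 6.5000: CF_t = 2.350000, DF = 0.793010, PV = 1.863574
  t = 7.0000: CF_t = 102.350000, DF = 0.778989, PV = 79.729484
Price P = sum_t PV_t = 106.753126
First compute Macaulay numerator sum_t t * PV_t:
  t * PV_t at t = 0.5000: 1.154224
  t * PV_t at t = 1.0000: 2.267631
  t * PV_t at t = 1.5000: 3.341302
  t * PV_t at t = 2.0000: 4.376297
  t * PV_t at t = 2.5000: 5.373645
  t * PV_t at t = 3.0000: 6.334356
  t * PV_t at t = 3.5000: 7.259412
  t * PV_t at t = 4.0000: 8.149775
  t * PV_t at t = 4.5000: 9.006382
  t * PV_t at t = 5.0000: 9.830149
  t * PV_t at t = 5.5000: 10.621968
  t * PV_t at t = 6.0000: 11.382713
  t * PV_t at t = 6.5000: 12.113234
  t * PV_t at t = 7.0000: 558.106390
Macaulay duration D = 649.317478 / 106.753126 = 6.082421
Modified duration = D / (1 + y/m) = 6.082421 / (1 + 0.018000) = 5.974873


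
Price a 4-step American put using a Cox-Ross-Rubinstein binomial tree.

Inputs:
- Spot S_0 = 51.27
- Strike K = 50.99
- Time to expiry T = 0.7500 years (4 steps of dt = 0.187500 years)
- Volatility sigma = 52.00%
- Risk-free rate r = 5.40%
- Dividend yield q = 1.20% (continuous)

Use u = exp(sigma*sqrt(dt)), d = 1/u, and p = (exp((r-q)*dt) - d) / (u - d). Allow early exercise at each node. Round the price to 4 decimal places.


Answer: Price = V(0,0) = 7.8177

Derivation:
dt = T/N = 0.187500
u = exp(sigma*sqrt(dt)) = 1.252531; d = 1/u = 0.798383
p = (exp((r-q)*dt) - d) / (u - d) = 0.461354
Discount per step: exp(-r*dt) = 0.989926
Stock lattice S(k, i) with i counting down-moves:
  k=0: S(0,0) = 51.2700
  k=1: S(1,0) = 64.2173; S(1,1) = 40.9331
  k=2: S(2,0) = 80.4342; S(2,1) = 51.2700; S(2,2) = 32.6803
  k=3: S(3,0) = 100.7463; S(3,1) = 64.2173; S(3,2) = 40.9331; S(3,3) = 26.0914
  k=4: S(4,0) = 126.1879; S(4,1) = 80.4342; S(4,2) = 51.2700; S(4,3) = 32.6803; S(4,4) = 20.8309
Terminal payoffs V(N, i) = max(K - S_T, 0):
  V(4,0) = 0.000000; V(4,1) = 0.000000; V(4,2) = 0.000000; V(4,3) = 18.309696; V(4,4) = 30.159060
Backward induction: V(k, i) = exp(-r*dt) * [p * V(k+1, i) + (1-p) * V(k+1, i+1)]; then take max(V_cont, immediate exercise) for American.
  V(3,0) = exp(-r*dt) * [p*0.000000 + (1-p)*0.000000] = 0.000000; exercise = 0.000000; V(3,0) = max -> 0.000000
  V(3,1) = exp(-r*dt) * [p*0.000000 + (1-p)*0.000000] = 0.000000; exercise = 0.000000; V(3,1) = max -> 0.000000
  V(3,2) = exp(-r*dt) * [p*0.000000 + (1-p)*18.309696] = 9.763098; exercise = 10.056894; V(3,2) = max -> 10.056894
  V(3,3) = exp(-r*dt) * [p*18.309696 + (1-p)*30.159060] = 24.443565; exercise = 24.898594; V(3,3) = max -> 24.898594
  V(2,0) = exp(-r*dt) * [p*0.000000 + (1-p)*0.000000] = 0.000000; exercise = 0.000000; V(2,0) = max -> 0.000000
  V(2,1) = exp(-r*dt) * [p*0.000000 + (1-p)*10.056894] = 5.362538; exercise = 0.000000; V(2,1) = max -> 5.362538
  V(2,2) = exp(-r*dt) * [p*10.056894 + (1-p)*24.898594] = 17.869475; exercise = 18.309696; V(2,2) = max -> 18.309696
  V(1,0) = exp(-r*dt) * [p*0.000000 + (1-p)*5.362538] = 2.859413; exercise = 0.000000; V(1,0) = max -> 2.859413
  V(1,1) = exp(-r*dt) * [p*5.362538 + (1-p)*18.309696] = 12.212202; exercise = 10.056894; V(1,1) = max -> 12.212202
  V(0,0) = exp(-r*dt) * [p*2.859413 + (1-p)*12.212202] = 7.817703; exercise = 0.000000; V(0,0) = max -> 7.817703


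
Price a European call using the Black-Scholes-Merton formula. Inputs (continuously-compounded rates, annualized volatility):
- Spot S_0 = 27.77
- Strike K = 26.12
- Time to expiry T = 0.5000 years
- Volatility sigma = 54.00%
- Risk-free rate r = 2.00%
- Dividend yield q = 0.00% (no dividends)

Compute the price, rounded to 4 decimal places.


d1 = (ln(S/K) + (r - q + 0.5*sigma^2) * T) / (sigma * sqrt(T)) = 0.37752954
d2 = d1 - sigma * sqrt(T) = -0.00430812
exp(-rT) = 0.99004983; exp(-qT) = 1.00000000
C = S_0 * exp(-qT) * N(d1) - K * exp(-rT) * N(d2)
N(d1) = 0.64710994; N(d2) = 0.49828131
C = 27.7700 * 1.00000000 * 0.64710994 - 26.1200 * 0.99004983 * 0.49828131 = 5.0846

Answer: Price = 5.0846


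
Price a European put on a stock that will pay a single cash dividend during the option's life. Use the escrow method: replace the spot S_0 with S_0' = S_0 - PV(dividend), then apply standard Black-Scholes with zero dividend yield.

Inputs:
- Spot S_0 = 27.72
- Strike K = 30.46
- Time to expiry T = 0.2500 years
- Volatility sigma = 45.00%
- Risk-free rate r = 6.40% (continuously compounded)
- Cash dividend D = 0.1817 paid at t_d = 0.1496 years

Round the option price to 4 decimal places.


Answer: Price = 3.9740

Derivation:
PV(D) = D * exp(-r * t_d) = 0.1817 * 0.99047129 = 0.17996863
S_0' = S_0 - PV(D) = 27.7200 - 0.17996863 = 27.54003137
d1 = (ln(S_0'/K) + (r + sigma^2/2)*T) / (sigma*sqrt(T)) = -0.26427207
d2 = d1 - sigma*sqrt(T) = -0.48927207
exp(-rT) = 0.98412732
N(-d1) = 0.60421486; N(-d2) = 0.68767545
P = K * exp(-rT) * N(-d2) - S_0' * N(-d1) = 30.4600 * 0.98412732 * 0.68767545 - 27.54003137 * 0.60421486 = 3.9740


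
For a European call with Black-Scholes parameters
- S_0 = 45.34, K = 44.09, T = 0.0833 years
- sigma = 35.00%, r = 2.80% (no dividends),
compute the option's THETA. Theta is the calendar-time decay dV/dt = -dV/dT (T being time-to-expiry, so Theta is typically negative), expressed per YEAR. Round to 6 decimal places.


d1 = 0.3503518248; d2 = 0.2493357370
phi(d1) = 0.3751941199; exp(-qT) = 1.0000000000; exp(-rT) = 0.9976703179
Theta = -S*exp(-qT)*phi(d1)*sigma/(2*sqrt(T)) - r*K*exp(-rT)*N(d2) + q*S*exp(-qT)*N(d1)
N(d1) = 0.6369626619; N(d2) = 0.5984494551; sqrt(T) = 0.2886173938
Term 1 = -45.3400 * 1.0000000000 * 0.3751941199 * 0.3500 / (2 * 0.2886173938) = -10.3146165418
Term 2 = -0.0280 * 44.0900 * 0.9976703179 * 0.5984494551 = -0.7370766573
Term 3 = 0 (no dividend yield, q = 0)
Theta = -10.3146165418 + (-0.7370766573) + (0.0000000000) = -11.051693

Answer: Theta = -11.051693


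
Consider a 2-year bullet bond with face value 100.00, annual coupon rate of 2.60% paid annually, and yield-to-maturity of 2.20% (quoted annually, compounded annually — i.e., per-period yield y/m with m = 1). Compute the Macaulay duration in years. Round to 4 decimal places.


Answer: Macaulay duration = 1.9748 years

Derivation:
Coupon per period c = face * coupon_rate / m = 2.600000
Periods per year m = 1; per-period yield y/m = 0.022000
Number of cashflows N = 2
Cashflows (t years, CF_t, discount factor 1/(1+y/m)^(m*t), PV):
  t = 1.0000: CF_t = 2.600000, DF = 0.978474, PV = 2.544031
  t = 2.0000: CF_t = 102.600000, DF = 0.957411, PV = 98.230322
Price P = sum_t PV_t = 100.774354
Macaulay numerator sum_t t * PV_t:
  t * PV_t at t = 1.0000: 2.544031
  t * PV_t at t = 2.0000: 196.460645
Macaulay duration D = (sum_t t * PV_t) / P = 199.004676 / 100.774354 = 1.974755


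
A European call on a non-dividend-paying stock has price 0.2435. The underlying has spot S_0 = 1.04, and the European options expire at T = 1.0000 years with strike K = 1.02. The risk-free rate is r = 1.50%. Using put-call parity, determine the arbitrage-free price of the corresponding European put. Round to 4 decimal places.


Put-call parity: C - P = S_0 * exp(-qT) - K * exp(-rT).
S_0 * exp(-qT) = 1.0400 * 1.00000000 = 1.04000000
K * exp(-rT) = 1.0200 * 0.98511194 = 1.00481418
P = C - S*exp(-qT) + K*exp(-rT)
P = 0.2435 - 1.04000000 + 1.00481418 = 0.2083

Answer: Put price = 0.2083


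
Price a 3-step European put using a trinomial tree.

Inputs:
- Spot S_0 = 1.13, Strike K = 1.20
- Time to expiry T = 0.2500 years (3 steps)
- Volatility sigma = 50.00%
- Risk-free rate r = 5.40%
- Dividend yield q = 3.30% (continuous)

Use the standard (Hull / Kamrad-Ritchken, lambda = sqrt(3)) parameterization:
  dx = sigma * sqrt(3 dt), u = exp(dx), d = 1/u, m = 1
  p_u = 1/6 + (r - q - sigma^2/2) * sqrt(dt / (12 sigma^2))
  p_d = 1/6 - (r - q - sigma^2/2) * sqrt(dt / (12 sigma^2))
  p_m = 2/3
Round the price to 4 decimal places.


dt = T/N = 0.083333; dx = sigma*sqrt(3*dt) = 0.250000
u = exp(dx) = 1.284025; d = 1/u = 0.778801
p_u = 0.149333, p_m = 0.666667, p_d = 0.184000
Discount per step: exp(-r*dt) = 0.995510
Stock lattice S(k, j) with j the centered position index:
  k=0: S(0,+0) = 1.1300
  k=1: S(1,-1) = 0.8800; S(1,+0) = 1.1300; S(1,+1) = 1.4509
  k=2: S(2,-2) = 0.6854; S(2,-1) = 0.8800; S(2,+0) = 1.1300; S(2,+1) = 1.4509; S(2,+2) = 1.8631
  k=3: S(3,-3) = 0.5338; S(3,-2) = 0.6854; S(3,-1) = 0.8800; S(3,+0) = 1.1300; S(3,+1) = 1.4509; S(3,+2) = 1.8631; S(3,+3) = 2.3922
Terminal payoffs V(N, j) = max(K - S_T, 0):
  V(3,-3) = 0.666226; V(3,-2) = 0.514620; V(3,-1) = 0.319955; V(3,+0) = 0.070000; V(3,+1) = 0.000000; V(3,+2) = 0.000000; V(3,+3) = 0.000000
Backward induction: V(k, j) = exp(-r*dt) * [p_u * V(k+1, j+1) + p_m * V(k+1, j) + p_d * V(k+1, j-1)]
  V(2,-2) = exp(-r*dt) * [p_u*0.319955 + p_m*0.514620 + p_d*0.666226] = 0.511140
  V(2,-1) = exp(-r*dt) * [p_u*0.070000 + p_m*0.319955 + p_d*0.514620] = 0.317017
  V(2,+0) = exp(-r*dt) * [p_u*0.000000 + p_m*0.070000 + p_d*0.319955] = 0.105065
  V(2,+1) = exp(-r*dt) * [p_u*0.000000 + p_m*0.000000 + p_d*0.070000] = 0.012822
  V(2,+2) = exp(-r*dt) * [p_u*0.000000 + p_m*0.000000 + p_d*0.000000] = 0.000000
  V(1,-1) = exp(-r*dt) * [p_u*0.105065 + p_m*0.317017 + p_d*0.511140] = 0.319643
  V(1,+0) = exp(-r*dt) * [p_u*0.012822 + p_m*0.105065 + p_d*0.317017] = 0.129704
  V(1,+1) = exp(-r*dt) * [p_u*0.000000 + p_m*0.012822 + p_d*0.105065] = 0.027755
  V(0,+0) = exp(-r*dt) * [p_u*0.027755 + p_m*0.129704 + p_d*0.319643] = 0.148757

Answer: Price = V(0,0) = 0.1488


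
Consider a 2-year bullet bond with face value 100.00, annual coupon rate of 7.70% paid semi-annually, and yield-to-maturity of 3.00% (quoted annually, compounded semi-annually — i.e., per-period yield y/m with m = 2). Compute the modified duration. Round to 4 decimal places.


Coupon per period c = face * coupon_rate / m = 3.850000
Periods per year m = 2; per-period yield y/m = 0.015000
Number of cashflows N = 4
Cashflows (t years, CF_t, discount factor 1/(1+y/m)^(m*t), PV):
  t = 0.5000: CF_t = 3.850000, DF = 0.985222, PV = 3.793103
  t = 1.0000: CF_t = 3.850000, DF = 0.970662, PV = 3.737048
  t = 1.5000: CF_t = 3.850000, DF = 0.956317, PV = 3.681820
  t = 2.0000: CF_t = 103.850000, DF = 0.942184, PV = 97.845832
Price P = sum_t PV_t = 109.057804
First compute Macaulay numerator sum_t t * PV_t:
  t * PV_t at t = 0.5000: 1.896552
  t * PV_t at t = 1.0000: 3.737048
  t * PV_t at t = 1.5000: 5.522731
  t * PV_t at t = 2.0000: 195.691665
Macaulay duration D = 206.847995 / 109.057804 = 1.896682
Modified duration = D / (1 + y/m) = 1.896682 / (1 + 0.015000) = 1.868652

Answer: Modified duration = 1.8687


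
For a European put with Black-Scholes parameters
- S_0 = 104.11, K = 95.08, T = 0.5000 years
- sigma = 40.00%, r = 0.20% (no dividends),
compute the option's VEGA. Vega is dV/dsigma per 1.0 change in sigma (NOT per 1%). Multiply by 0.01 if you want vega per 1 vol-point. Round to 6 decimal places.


Answer: Vega = 26.350361

Derivation:
d1 = 0.4657337247; d2 = 0.1828910123
phi(d1) = 0.3579390765; exp(-qT) = 1.0000000000; exp(-rT) = 0.9990004998
Vega = S * exp(-qT) * phi(d1) * sqrt(T) = 104.1100 * 1.0000000000 * 0.3579390765 * 0.7071067812 = 26.350361


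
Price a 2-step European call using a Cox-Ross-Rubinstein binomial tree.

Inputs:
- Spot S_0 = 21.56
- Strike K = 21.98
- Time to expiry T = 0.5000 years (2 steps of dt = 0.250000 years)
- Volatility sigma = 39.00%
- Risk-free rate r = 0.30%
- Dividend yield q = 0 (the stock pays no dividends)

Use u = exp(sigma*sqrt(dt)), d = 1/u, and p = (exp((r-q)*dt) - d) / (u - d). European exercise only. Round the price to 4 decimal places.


dt = T/N = 0.250000
u = exp(sigma*sqrt(dt)) = 1.215311; d = 1/u = 0.822835
p = (exp((r-q)*dt) - d) / (u - d) = 0.453316
Discount per step: exp(-r*dt) = 0.999250
Stock lattice S(k, i) with i counting down-moves:
  k=0: S(0,0) = 21.5600
  k=1: S(1,0) = 26.2021; S(1,1) = 17.7403
  k=2: S(2,0) = 31.8437; S(2,1) = 21.5600; S(2,2) = 14.5973
Terminal payoffs V(N, i) = max(S_T - K, 0):
  V(2,0) = 9.863706; V(2,1) = 0.000000; V(2,2) = 0.000000
Backward induction: V(k, i) = exp(-r*dt) * [p * V(k+1, i) + (1-p) * V(k+1, i+1)].
  V(1,0) = exp(-r*dt) * [p*9.863706 + (1-p)*0.000000] = 4.468019
  V(1,1) = exp(-r*dt) * [p*0.000000 + (1-p)*0.000000] = 0.000000
  V(0,0) = exp(-r*dt) * [p*4.468019 + (1-p)*0.000000] = 2.023904

Answer: Price = V(0,0) = 2.0239


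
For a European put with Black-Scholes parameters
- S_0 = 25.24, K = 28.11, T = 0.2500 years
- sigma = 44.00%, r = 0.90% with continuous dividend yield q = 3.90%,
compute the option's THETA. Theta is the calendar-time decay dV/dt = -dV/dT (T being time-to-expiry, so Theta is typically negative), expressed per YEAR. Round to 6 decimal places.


Answer: Theta = -4.485600

Derivation:
d1 = -0.4136152148; d2 = -0.6336152148
phi(d1) = 0.3662360141; exp(-qT) = 0.9902973771; exp(-rT) = 0.9977525294
Theta = -S*exp(-qT)*phi(d1)*sigma/(2*sqrt(T)) + r*K*exp(-rT)*N(-d2) - q*S*exp(-qT)*N(-d1)
N(-d1) = 0.6604220356; N(-d2) = 0.7368340155; sqrt(T) = 0.5000000000
Term 1 = -25.2400 * 0.9902973771 * 0.3662360141 * 0.4400 / (2 * 0.5000000000) = -4.0278074846
Term 2 = 0.0090 * 28.1100 * 0.9977525294 * 0.7368340155 = 0.1859926829
Term 3 = -0.0390 * 25.2400 * 0.9902973771 * 0.6604220356 = -0.6437854274
Theta = -4.0278074846 + (0.1859926829) + (-0.6437854274) = -4.485600


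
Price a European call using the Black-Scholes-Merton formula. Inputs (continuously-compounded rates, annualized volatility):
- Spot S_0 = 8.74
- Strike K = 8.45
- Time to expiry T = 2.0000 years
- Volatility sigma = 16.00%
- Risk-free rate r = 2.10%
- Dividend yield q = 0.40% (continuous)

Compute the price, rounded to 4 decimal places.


d1 = (ln(S/K) + (r - q + 0.5*sigma^2) * T) / (sigma * sqrt(T)) = 0.41252498
d2 = d1 - sigma * sqrt(T) = 0.18625081
exp(-rT) = 0.95886978; exp(-qT) = 0.99203191
C = S_0 * exp(-qT) * N(d1) - K * exp(-rT) * N(d2)
N(d1) = 0.66002266; N(d2) = 0.57387596
C = 8.7400 * 0.99203191 * 0.66002266 - 8.4500 * 0.95886978 * 0.57387596 = 1.0728

Answer: Price = 1.0728


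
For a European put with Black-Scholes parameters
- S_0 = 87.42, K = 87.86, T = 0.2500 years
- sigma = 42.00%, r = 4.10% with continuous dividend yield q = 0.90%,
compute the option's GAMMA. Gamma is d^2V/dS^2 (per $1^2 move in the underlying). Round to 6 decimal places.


d1 = 0.1191878614; d2 = -0.0908121386
phi(d1) = 0.3961186837; exp(-qT) = 0.9977525294; exp(-rT) = 0.9898023522
Gamma = exp(-qT) * phi(d1) / (S * sigma * sqrt(T)) = 0.9977525294 * 0.3961186837 / (87.4200 * 0.4200 * 0.5000000000) = 0.021529

Answer: Gamma = 0.021529


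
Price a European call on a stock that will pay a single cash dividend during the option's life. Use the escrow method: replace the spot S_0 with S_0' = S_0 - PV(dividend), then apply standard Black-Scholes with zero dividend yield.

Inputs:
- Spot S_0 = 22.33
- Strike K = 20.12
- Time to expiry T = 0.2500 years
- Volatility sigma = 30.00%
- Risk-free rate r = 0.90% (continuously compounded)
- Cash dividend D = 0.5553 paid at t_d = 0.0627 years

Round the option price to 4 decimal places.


PV(D) = D * exp(-r * t_d) = 0.5553 * 0.99943586 = 0.55498673
S_0' = S_0 - PV(D) = 22.3300 - 0.55498673 = 21.77501327
d1 = (ln(S_0'/K) + (r + sigma^2/2)*T) / (sigma*sqrt(T)) = 0.61699191
d2 = d1 - sigma*sqrt(T) = 0.46699191
exp(-rT) = 0.99775253
N(d1) = 0.73137997; N(d2) = 0.67974717
C = S_0' * N(d1) - K * exp(-rT) * N(d2) = 21.77501327 * 0.73137997 - 20.1200 * 0.99775253 * 0.67974717 = 2.2800

Answer: Price = 2.2800


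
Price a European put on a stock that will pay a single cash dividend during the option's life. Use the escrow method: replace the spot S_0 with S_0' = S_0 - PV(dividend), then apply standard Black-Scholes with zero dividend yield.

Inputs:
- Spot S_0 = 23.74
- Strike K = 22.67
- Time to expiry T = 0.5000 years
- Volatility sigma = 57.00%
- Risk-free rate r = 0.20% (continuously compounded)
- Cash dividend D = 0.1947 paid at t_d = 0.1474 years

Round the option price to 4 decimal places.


Answer: Price = 3.2567

Derivation:
PV(D) = D * exp(-r * t_d) = 0.1947 * 0.99970524 = 0.19464261
S_0' = S_0 - PV(D) = 23.7400 - 0.19464261 = 23.54535739
d1 = (ln(S_0'/K) + (r + sigma^2/2)*T) / (sigma*sqrt(T)) = 0.29800506
d2 = d1 - sigma*sqrt(T) = -0.10504580
exp(-rT) = 0.99900050
N(-d1) = 0.38284965; N(-d2) = 0.54183027
P = K * exp(-rT) * N(-d2) - S_0' * N(-d1) = 22.6700 * 0.99900050 * 0.54183027 - 23.54535739 * 0.38284965 = 3.2567


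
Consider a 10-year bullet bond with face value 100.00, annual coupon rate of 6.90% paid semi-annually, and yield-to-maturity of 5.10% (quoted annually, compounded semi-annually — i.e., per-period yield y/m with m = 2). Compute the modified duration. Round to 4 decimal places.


Answer: Modified duration = 7.3848

Derivation:
Coupon per period c = face * coupon_rate / m = 3.450000
Periods per year m = 2; per-period yield y/m = 0.025500
Number of cashflows N = 20
Cashflows (t years, CF_t, discount factor 1/(1+y/m)^(m*t), PV):
  t = 0.5000: CF_t = 3.450000, DF = 0.975134, PV = 3.364213
  t = 1.0000: CF_t = 3.450000, DF = 0.950886, PV = 3.280558
  t = 1.5000: CF_t = 3.450000, DF = 0.927242, PV = 3.198984
  t = 2.0000: CF_t = 3.450000, DF = 0.904185, PV = 3.119439
  t = 2.5000: CF_t = 3.450000, DF = 0.881702, PV = 3.041871
  t = 3.0000: CF_t = 3.450000, DF = 0.859777, PV = 2.966232
  t = 3.5000: CF_t = 3.450000, DF = 0.838398, PV = 2.892474
  t = 4.0000: CF_t = 3.450000, DF = 0.817551, PV = 2.820550
  t = 4.5000: CF_t = 3.450000, DF = 0.797222, PV = 2.750414
  t = 5.0000: CF_t = 3.450000, DF = 0.777398, PV = 2.682023
  t = 5.5000: CF_t = 3.450000, DF = 0.758067, PV = 2.615332
  t = 6.0000: CF_t = 3.450000, DF = 0.739217, PV = 2.550299
  t = 6.5000: CF_t = 3.450000, DF = 0.720836, PV = 2.486884
  t = 7.0000: CF_t = 3.450000, DF = 0.702912, PV = 2.425045
  t = 7.5000: CF_t = 3.450000, DF = 0.685433, PV = 2.364744
  t = 8.0000: CF_t = 3.450000, DF = 0.668389, PV = 2.305942
  t = 8.5000: CF_t = 3.450000, DF = 0.651769, PV = 2.248603
  t = 9.0000: CF_t = 3.450000, DF = 0.635562, PV = 2.192689
  t = 9.5000: CF_t = 3.450000, DF = 0.619758, PV = 2.138166
  t = 10.0000: CF_t = 103.450000, DF = 0.604347, PV = 62.519745
Price P = sum_t PV_t = 113.964207
First compute Macaulay numerator sum_t t * PV_t:
  t * PV_t at t = 0.5000: 1.682106
  t * PV_t at t = 1.0000: 3.280558
  t * PV_t at t = 1.5000: 4.798476
  t * PV_t at t = 2.0000: 6.238877
  t * PV_t at t = 2.5000: 7.604677
  t * PV_t at t = 3.0000: 8.898696
  t * PV_t at t = 3.5000: 10.123658
  t * PV_t at t = 4.0000: 11.282199
  t * PV_t at t = 4.5000: 12.376864
  t * PV_t at t = 5.0000: 13.410113
  t * PV_t at t = 5.5000: 14.384325
  t * PV_t at t = 6.0000: 15.301795
  t * PV_t at t = 6.5000: 16.164743
  t * PV_t at t = 7.0000: 16.975315
  t * PV_t at t = 7.5000: 17.735580
  t * PV_t at t = 8.0000: 18.447539
  t * PV_t at t = 8.5000: 19.113126
  t * PV_t at t = 9.0000: 19.734205
  t * PV_t at t = 9.5000: 20.312579
  t * PV_t at t = 10.0000: 625.197454
Macaulay duration D = 863.062887 / 113.964207 = 7.573105
Modified duration = D / (1 + y/m) = 7.573105 / (1 + 0.025500) = 7.384793


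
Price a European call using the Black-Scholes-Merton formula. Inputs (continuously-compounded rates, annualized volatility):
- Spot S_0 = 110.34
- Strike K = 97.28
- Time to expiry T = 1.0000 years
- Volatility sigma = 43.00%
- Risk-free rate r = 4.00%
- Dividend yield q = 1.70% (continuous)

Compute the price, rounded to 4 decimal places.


d1 = (ln(S/K) + (r - q + 0.5*sigma^2) * T) / (sigma * sqrt(T)) = 0.56144905
d2 = d1 - sigma * sqrt(T) = 0.13144905
exp(-rT) = 0.96078944; exp(-qT) = 0.98314368
C = S_0 * exp(-qT) * N(d1) - K * exp(-rT) * N(d2)
N(d1) = 0.71275427; N(d2) = 0.55228995
C = 110.3400 * 0.98314368 * 0.71275427 - 97.2800 * 0.96078944 * 0.55228995 = 25.6995

Answer: Price = 25.6995


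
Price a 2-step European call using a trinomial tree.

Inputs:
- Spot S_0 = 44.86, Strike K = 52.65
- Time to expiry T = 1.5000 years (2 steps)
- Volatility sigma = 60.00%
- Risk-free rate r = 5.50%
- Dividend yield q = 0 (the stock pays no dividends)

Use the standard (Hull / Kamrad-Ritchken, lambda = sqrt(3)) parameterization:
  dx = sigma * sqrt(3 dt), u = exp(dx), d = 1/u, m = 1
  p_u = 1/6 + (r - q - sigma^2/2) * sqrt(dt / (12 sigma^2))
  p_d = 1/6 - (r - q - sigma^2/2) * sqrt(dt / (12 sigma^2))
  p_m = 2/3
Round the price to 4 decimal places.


Answer: Price = V(0,0) = 10.7599

Derivation:
dt = T/N = 0.750000; dx = sigma*sqrt(3*dt) = 0.900000
u = exp(dx) = 2.459603; d = 1/u = 0.406570
p_u = 0.114583, p_m = 0.666667, p_d = 0.218750
Discount per step: exp(-r*dt) = 0.959589
Stock lattice S(k, j) with j the centered position index:
  k=0: S(0,+0) = 44.8600
  k=1: S(1,-1) = 18.2387; S(1,+0) = 44.8600; S(1,+1) = 110.3378
  k=2: S(2,-2) = 7.4153; S(2,-1) = 18.2387; S(2,+0) = 44.8600; S(2,+1) = 110.3378; S(2,+2) = 271.3872
Terminal payoffs V(N, j) = max(S_T - K, 0):
  V(2,-2) = 0.000000; V(2,-1) = 0.000000; V(2,+0) = 0.000000; V(2,+1) = 57.687796; V(2,+2) = 218.737185
Backward induction: V(k, j) = exp(-r*dt) * [p_u * V(k+1, j+1) + p_m * V(k+1, j) + p_d * V(k+1, j-1)]
  V(1,-1) = exp(-r*dt) * [p_u*0.000000 + p_m*0.000000 + p_d*0.000000] = 0.000000
  V(1,+0) = exp(-r*dt) * [p_u*57.687796 + p_m*0.000000 + p_d*0.000000] = 6.342942
  V(1,+1) = exp(-r*dt) * [p_u*218.737185 + p_m*57.687796 + p_d*0.000000] = 60.955185
  V(0,+0) = exp(-r*dt) * [p_u*60.955185 + p_m*6.342942 + p_d*0.000000] = 10.759947


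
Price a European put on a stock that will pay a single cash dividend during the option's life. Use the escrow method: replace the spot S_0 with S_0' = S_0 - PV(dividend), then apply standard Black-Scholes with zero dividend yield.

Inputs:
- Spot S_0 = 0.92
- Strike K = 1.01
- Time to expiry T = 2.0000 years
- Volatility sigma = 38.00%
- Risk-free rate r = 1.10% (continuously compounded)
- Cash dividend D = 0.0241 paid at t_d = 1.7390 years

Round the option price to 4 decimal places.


Answer: Price = 0.2486

Derivation:
PV(D) = D * exp(-r * t_d) = 0.0241 * 0.98105280 = 0.02364337
S_0' = S_0 - PV(D) = 0.9200 - 0.02364337 = 0.89635663
d1 = (ln(S_0'/K) + (r + sigma^2/2)*T) / (sigma*sqrt(T)) = 0.08751888
d2 = d1 - sigma*sqrt(T) = -0.44988228
exp(-rT) = 0.97824024
N(-d1) = 0.46512954; N(-d2) = 0.67360234
P = K * exp(-rT) * N(-d2) - S_0' * N(-d1) = 1.0100 * 0.97824024 * 0.67360234 - 0.89635663 * 0.46512954 = 0.2486


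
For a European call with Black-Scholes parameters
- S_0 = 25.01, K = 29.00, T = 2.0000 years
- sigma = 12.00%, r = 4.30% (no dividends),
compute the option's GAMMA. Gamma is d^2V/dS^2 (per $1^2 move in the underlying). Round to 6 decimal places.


Answer: Gamma = 0.090365

Derivation:
d1 = -0.2806040424; d2 = -0.4503096699
phi(d1) = 0.3835413476; exp(-qT) = 1.0000000000; exp(-rT) = 0.9175942312
Gamma = exp(-qT) * phi(d1) / (S * sigma * sqrt(T)) = 1.0000000000 * 0.3835413476 / (25.0100 * 0.1200 * 1.4142135624) = 0.090365


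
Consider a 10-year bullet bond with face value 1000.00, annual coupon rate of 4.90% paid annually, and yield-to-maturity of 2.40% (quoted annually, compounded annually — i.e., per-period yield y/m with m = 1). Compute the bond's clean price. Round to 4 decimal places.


Coupon per period c = face * coupon_rate / m = 49.000000
Periods per year m = 1; per-period yield y/m = 0.024000
Number of cashflows N = 10
Cashflows (t years, CF_t, discount factor 1/(1+y/m)^(m*t), PV):
  t = 1.0000: CF_t = 49.000000, DF = 0.976562, PV = 47.851562
  t = 2.0000: CF_t = 49.000000, DF = 0.953674, PV = 46.730042
  t = 3.0000: CF_t = 49.000000, DF = 0.931323, PV = 45.634806
  t = 4.0000: CF_t = 49.000000, DF = 0.909495, PV = 44.565240
  t = 5.0000: CF_t = 49.000000, DF = 0.888178, PV = 43.520743
  t = 6.0000: CF_t = 49.000000, DF = 0.867362, PV = 42.500725
  t = 7.0000: CF_t = 49.000000, DF = 0.847033, PV = 41.504614
  t = 8.0000: CF_t = 49.000000, DF = 0.827181, PV = 40.531850
  t = 9.0000: CF_t = 49.000000, DF = 0.807794, PV = 39.581885
  t = 10.0000: CF_t = 1049.000000, DF = 0.788861, PV = 827.515090
Price P = sum_t PV_t = 1219.936557

Answer: Price = 1219.9366


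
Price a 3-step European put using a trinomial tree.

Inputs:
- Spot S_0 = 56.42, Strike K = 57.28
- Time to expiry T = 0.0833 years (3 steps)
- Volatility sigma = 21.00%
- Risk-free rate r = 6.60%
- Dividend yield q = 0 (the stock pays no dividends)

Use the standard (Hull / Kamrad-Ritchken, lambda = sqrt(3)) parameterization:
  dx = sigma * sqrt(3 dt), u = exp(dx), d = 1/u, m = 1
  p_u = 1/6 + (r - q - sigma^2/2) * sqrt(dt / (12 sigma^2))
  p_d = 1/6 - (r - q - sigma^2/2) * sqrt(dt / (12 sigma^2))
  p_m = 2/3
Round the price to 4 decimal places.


dt = T/N = 0.027767; dx = sigma*sqrt(3*dt) = 0.060610
u = exp(dx) = 1.062484; d = 1/u = 0.941191
p_u = 0.176734, p_m = 0.666667, p_d = 0.156599
Discount per step: exp(-r*dt) = 0.998169
Stock lattice S(k, j) with j the centered position index:
  k=0: S(0,+0) = 56.4200
  k=1: S(1,-1) = 53.1020; S(1,+0) = 56.4200; S(1,+1) = 59.9454
  k=2: S(2,-2) = 49.9791; S(2,-1) = 53.1020; S(2,+0) = 56.4200; S(2,+1) = 59.9454; S(2,+2) = 63.6910
  k=3: S(3,-3) = 47.0398; S(3,-2) = 49.9791; S(3,-1) = 53.1020; S(3,+0) = 56.4200; S(3,+1) = 59.9454; S(3,+2) = 63.6910; S(3,+3) = 67.6707
Terminal payoffs V(N, j) = max(K - S_T, 0):
  V(3,-3) = 10.240167; V(3,-2) = 7.300926; V(3,-1) = 4.178029; V(3,+0) = 0.860000; V(3,+1) = 0.000000; V(3,+2) = 0.000000; V(3,+3) = 0.000000
Backward induction: V(k, j) = exp(-r*dt) * [p_u * V(k+1, j+1) + p_m * V(k+1, j) + p_d * V(k+1, j-1)]
  V(2,-2) = exp(-r*dt) * [p_u*4.178029 + p_m*7.300926 + p_d*10.240167] = 7.196088
  V(2,-1) = exp(-r*dt) * [p_u*0.860000 + p_m*4.178029 + p_d*7.300926] = 4.073193
  V(2,+0) = exp(-r*dt) * [p_u*0.000000 + p_m*0.860000 + p_d*4.178029] = 1.225363
  V(2,+1) = exp(-r*dt) * [p_u*0.000000 + p_m*0.000000 + p_d*0.860000] = 0.134429
  V(2,+2) = exp(-r*dt) * [p_u*0.000000 + p_m*0.000000 + p_d*0.000000] = 0.000000
  V(1,-1) = exp(-r*dt) * [p_u*1.225363 + p_m*4.073193 + p_d*7.196088] = 4.051497
  V(1,+0) = exp(-r*dt) * [p_u*0.134429 + p_m*1.225363 + p_d*4.073193] = 1.475819
  V(1,+1) = exp(-r*dt) * [p_u*0.000000 + p_m*0.134429 + p_d*1.225363] = 0.280995
  V(0,+0) = exp(-r*dt) * [p_u*0.280995 + p_m*1.475819 + p_d*4.051497] = 1.664949

Answer: Price = V(0,0) = 1.6649


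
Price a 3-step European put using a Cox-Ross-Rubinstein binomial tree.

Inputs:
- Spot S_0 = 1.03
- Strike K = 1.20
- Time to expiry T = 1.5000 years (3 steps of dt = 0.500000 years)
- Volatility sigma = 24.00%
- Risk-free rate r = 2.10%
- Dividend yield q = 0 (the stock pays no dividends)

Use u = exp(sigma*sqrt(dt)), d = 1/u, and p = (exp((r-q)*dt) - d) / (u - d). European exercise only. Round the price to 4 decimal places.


dt = T/N = 0.500000
u = exp(sigma*sqrt(dt)) = 1.184956; d = 1/u = 0.843913
p = (exp((r-q)*dt) - d) / (u - d) = 0.488625
Discount per step: exp(-r*dt) = 0.989555
Stock lattice S(k, i) with i counting down-moves:
  k=0: S(0,0) = 1.0300
  k=1: S(1,0) = 1.2205; S(1,1) = 0.8692
  k=2: S(2,0) = 1.4462; S(2,1) = 1.0300; S(2,2) = 0.7336
  k=3: S(3,0) = 1.7137; S(3,1) = 1.2205; S(3,2) = 0.8692; S(3,3) = 0.6191
Terminal payoffs V(N, i) = max(K - S_T, 0):
  V(3,0) = 0.000000; V(3,1) = 0.000000; V(3,2) = 0.330769; V(3,3) = 0.580943
Backward induction: V(k, i) = exp(-r*dt) * [p * V(k+1, i) + (1-p) * V(k+1, i+1)].
  V(2,0) = exp(-r*dt) * [p*0.000000 + (1-p)*0.000000] = 0.000000
  V(2,1) = exp(-r*dt) * [p*0.000000 + (1-p)*0.330769] = 0.167380
  V(2,2) = exp(-r*dt) * [p*0.330769 + (1-p)*0.580943] = 0.453911
  V(1,0) = exp(-r*dt) * [p*0.000000 + (1-p)*0.167380] = 0.084700
  V(1,1) = exp(-r*dt) * [p*0.167380 + (1-p)*0.453911] = 0.310626
  V(0,0) = exp(-r*dt) * [p*0.084700 + (1-p)*0.310626] = 0.198141

Answer: Price = V(0,0) = 0.1981


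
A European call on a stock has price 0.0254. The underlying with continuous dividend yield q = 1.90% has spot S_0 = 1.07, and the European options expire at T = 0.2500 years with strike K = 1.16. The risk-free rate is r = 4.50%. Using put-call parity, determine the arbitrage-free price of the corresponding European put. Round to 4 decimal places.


Answer: Put price = 0.1075

Derivation:
Put-call parity: C - P = S_0 * exp(-qT) - K * exp(-rT).
S_0 * exp(-qT) = 1.0700 * 0.99526126 = 1.06492955
K * exp(-rT) = 1.1600 * 0.98881304 = 1.14702313
P = C - S*exp(-qT) + K*exp(-rT)
P = 0.0254 - 1.06492955 + 1.14702313 = 0.1075


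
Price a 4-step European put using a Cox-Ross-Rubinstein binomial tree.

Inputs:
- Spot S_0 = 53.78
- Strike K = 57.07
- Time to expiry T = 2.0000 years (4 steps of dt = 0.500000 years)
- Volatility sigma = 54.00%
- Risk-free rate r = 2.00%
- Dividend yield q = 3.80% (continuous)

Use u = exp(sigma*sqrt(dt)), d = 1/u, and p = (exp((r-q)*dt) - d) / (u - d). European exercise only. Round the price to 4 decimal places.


dt = T/N = 0.500000
u = exp(sigma*sqrt(dt)) = 1.464974; d = 1/u = 0.682606
p = (exp((r-q)*dt) - d) / (u - d) = 0.394232
Discount per step: exp(-r*dt) = 0.990050
Stock lattice S(k, i) with i counting down-moves:
  k=0: S(0,0) = 53.7800
  k=1: S(1,0) = 78.7863; S(1,1) = 36.7105
  k=2: S(2,0) = 115.4199; S(2,1) = 53.7800; S(2,2) = 25.0588
  k=3: S(3,0) = 169.0872; S(3,1) = 78.7863; S(3,2) = 36.7105; S(3,3) = 17.1053
  k=4: S(4,0) = 247.7084; S(4,1) = 115.4199; S(4,2) = 53.7800; S(4,3) = 25.0588; S(4,4) = 11.6762
Terminal payoffs V(N, i) = max(K - S_T, 0):
  V(4,0) = 0.000000; V(4,1) = 0.000000; V(4,2) = 3.290000; V(4,3) = 32.011168; V(4,4) = 45.393818
Backward induction: V(k, i) = exp(-r*dt) * [p * V(k+1, i) + (1-p) * V(k+1, i+1)].
  V(3,0) = exp(-r*dt) * [p*0.000000 + (1-p)*0.000000] = 0.000000
  V(3,1) = exp(-r*dt) * [p*0.000000 + (1-p)*3.290000] = 1.973147
  V(3,2) = exp(-r*dt) * [p*3.290000 + (1-p)*32.011168] = 20.482517
  V(3,3) = exp(-r*dt) * [p*32.011168 + (1-p)*45.393818] = 39.718771
  V(2,0) = exp(-r*dt) * [p*0.000000 + (1-p)*1.973147] = 1.183376
  V(2,1) = exp(-r*dt) * [p*1.973147 + (1-p)*20.482517] = 13.054336
  V(2,2) = exp(-r*dt) * [p*20.482517 + (1-p)*39.718771] = 31.815477
  V(1,0) = exp(-r*dt) * [p*1.183376 + (1-p)*13.054336] = 8.291099
  V(1,1) = exp(-r*dt) * [p*13.054336 + (1-p)*31.815477] = 24.176262
  V(0,0) = exp(-r*dt) * [p*8.291099 + (1-p)*24.176262] = 17.735580

Answer: Price = V(0,0) = 17.7356


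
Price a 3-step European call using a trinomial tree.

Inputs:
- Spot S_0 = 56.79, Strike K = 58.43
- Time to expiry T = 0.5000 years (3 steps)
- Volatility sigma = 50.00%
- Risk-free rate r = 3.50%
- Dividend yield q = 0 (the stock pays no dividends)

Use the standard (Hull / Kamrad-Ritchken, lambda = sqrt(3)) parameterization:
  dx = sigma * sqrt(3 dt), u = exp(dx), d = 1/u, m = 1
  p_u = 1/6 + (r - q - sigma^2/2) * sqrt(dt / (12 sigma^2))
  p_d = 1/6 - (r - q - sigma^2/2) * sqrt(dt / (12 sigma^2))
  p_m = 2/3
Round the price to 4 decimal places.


Answer: Price = V(0,0) = 7.2194

Derivation:
dt = T/N = 0.166667; dx = sigma*sqrt(3*dt) = 0.353553
u = exp(dx) = 1.424119; d = 1/u = 0.702189
p_u = 0.145453, p_m = 0.666667, p_d = 0.187880
Discount per step: exp(-r*dt) = 0.994184
Stock lattice S(k, j) with j the centered position index:
  k=0: S(0,+0) = 56.7900
  k=1: S(1,-1) = 39.8773; S(1,+0) = 56.7900; S(1,+1) = 80.8757
  k=2: S(2,-2) = 28.0014; S(2,-1) = 39.8773; S(2,+0) = 56.7900; S(2,+1) = 80.8757; S(2,+2) = 115.1766
  k=3: S(3,-3) = 19.6622; S(3,-2) = 28.0014; S(3,-1) = 39.8773; S(3,+0) = 56.7900; S(3,+1) = 80.8757; S(3,+2) = 115.1766; S(3,+3) = 164.0253
Terminal payoffs V(N, j) = max(S_T - K, 0):
  V(3,-3) = 0.000000; V(3,-2) = 0.000000; V(3,-1) = 0.000000; V(3,+0) = 0.000000; V(3,+1) = 22.445719; V(3,+2) = 56.746650; V(3,+3) = 105.595258
Backward induction: V(k, j) = exp(-r*dt) * [p_u * V(k+1, j+1) + p_m * V(k+1, j) + p_d * V(k+1, j-1)]
  V(2,-2) = exp(-r*dt) * [p_u*0.000000 + p_m*0.000000 + p_d*0.000000] = 0.000000
  V(2,-1) = exp(-r*dt) * [p_u*0.000000 + p_m*0.000000 + p_d*0.000000] = 0.000000
  V(2,+0) = exp(-r*dt) * [p_u*22.445719 + p_m*0.000000 + p_d*0.000000] = 3.245818
  V(2,+1) = exp(-r*dt) * [p_u*56.746650 + p_m*22.445719 + p_d*0.000000] = 23.082767
  V(2,+2) = exp(-r*dt) * [p_u*105.595258 + p_m*56.746650 + p_d*22.445719] = 57.073493
  V(1,-1) = exp(-r*dt) * [p_u*3.245818 + p_m*0.000000 + p_d*0.000000] = 0.469370
  V(1,+0) = exp(-r*dt) * [p_u*23.082767 + p_m*3.245818 + p_d*0.000000] = 5.489233
  V(1,+1) = exp(-r*dt) * [p_u*57.073493 + p_m*23.082767 + p_d*3.245818] = 24.158536
  V(0,+0) = exp(-r*dt) * [p_u*24.158536 + p_m*5.489233 + p_d*0.469370] = 7.219380


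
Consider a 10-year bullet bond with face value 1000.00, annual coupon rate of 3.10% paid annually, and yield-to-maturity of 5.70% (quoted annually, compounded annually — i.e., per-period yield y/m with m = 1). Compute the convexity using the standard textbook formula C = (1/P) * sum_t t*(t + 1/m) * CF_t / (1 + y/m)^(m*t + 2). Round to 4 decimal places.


Answer: Convexity = 80.1082

Derivation:
Coupon per period c = face * coupon_rate / m = 31.000000
Periods per year m = 1; per-period yield y/m = 0.057000
Number of cashflows N = 10
Cashflows (t years, CF_t, discount factor 1/(1+y/m)^(m*t), PV):
  t = 1.0000: CF_t = 31.000000, DF = 0.946074, PV = 29.328288
  t = 2.0000: CF_t = 31.000000, DF = 0.895056, PV = 27.746724
  t = 3.0000: CF_t = 31.000000, DF = 0.846789, PV = 26.250449
  t = 4.0000: CF_t = 31.000000, DF = 0.801125, PV = 24.834862
  t = 5.0000: CF_t = 31.000000, DF = 0.757923, PV = 23.495612
  t = 6.0000: CF_t = 31.000000, DF = 0.717051, PV = 22.228583
  t = 7.0000: CF_t = 31.000000, DF = 0.678383, PV = 21.029879
  t = 8.0000: CF_t = 31.000000, DF = 0.641801, PV = 19.895818
  t = 9.0000: CF_t = 31.000000, DF = 0.607191, PV = 18.822912
  t = 10.0000: CF_t = 1031.000000, DF = 0.574447, PV = 592.255077
Price P = sum_t PV_t = 805.888203
Convexity numerator sum_t t*(t + 1/m) * CF_t / (1+y/m)^(m*t + 2):
  t = 1.0000: term = 52.500897
  t = 2.0000: term = 149.009170
  t = 3.0000: term = 281.947341
  t = 4.0000: term = 444.571651
  t = 5.0000: term = 630.896383
  t = 6.0000: term = 835.624348
  t = 7.0000: term = 1054.083063
  t = 8.0000: term = 1282.166180
  t = 9.0000: term = 1516.279778
  t = 10.0000: term = 58311.136061
Convexity = (1/P) * sum = 64558.214872 / 805.888203 = 80.108152


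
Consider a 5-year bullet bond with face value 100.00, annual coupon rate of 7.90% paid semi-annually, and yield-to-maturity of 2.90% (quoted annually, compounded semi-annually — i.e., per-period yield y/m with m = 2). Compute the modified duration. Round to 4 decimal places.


Answer: Modified duration = 4.2532

Derivation:
Coupon per period c = face * coupon_rate / m = 3.950000
Periods per year m = 2; per-period yield y/m = 0.014500
Number of cashflows N = 10
Cashflows (t years, CF_t, discount factor 1/(1+y/m)^(m*t), PV):
  t = 0.5000: CF_t = 3.950000, DF = 0.985707, PV = 3.893544
  t = 1.0000: CF_t = 3.950000, DF = 0.971619, PV = 3.837894
  t = 1.5000: CF_t = 3.950000, DF = 0.957732, PV = 3.783040
  t = 2.0000: CF_t = 3.950000, DF = 0.944043, PV = 3.728970
  t = 2.5000: CF_t = 3.950000, DF = 0.930550, PV = 3.675673
  t = 3.0000: CF_t = 3.950000, DF = 0.917250, PV = 3.623137
  t = 3.5000: CF_t = 3.950000, DF = 0.904140, PV = 3.571353
  t = 4.0000: CF_t = 3.950000, DF = 0.891217, PV = 3.520308
  t = 4.5000: CF_t = 3.950000, DF = 0.878479, PV = 3.469993
  t = 5.0000: CF_t = 103.950000, DF = 0.865923, PV = 90.012740
Price P = sum_t PV_t = 123.116652
First compute Macaulay numerator sum_t t * PV_t:
  t * PV_t at t = 0.5000: 1.946772
  t * PV_t at t = 1.0000: 3.837894
  t * PV_t at t = 1.5000: 5.674560
  t * PV_t at t = 2.0000: 7.457940
  t * PV_t at t = 2.5000: 9.189182
  t * PV_t at t = 3.0000: 10.869412
  t * PV_t at t = 3.5000: 12.499734
  t * PV_t at t = 4.0000: 14.081233
  t * PV_t at t = 4.5000: 15.614970
  t * PV_t at t = 5.0000: 450.063698
Macaulay duration D = 531.235394 / 123.116652 = 4.314895
Modified duration = D / (1 + y/m) = 4.314895 / (1 + 0.014500) = 4.253223


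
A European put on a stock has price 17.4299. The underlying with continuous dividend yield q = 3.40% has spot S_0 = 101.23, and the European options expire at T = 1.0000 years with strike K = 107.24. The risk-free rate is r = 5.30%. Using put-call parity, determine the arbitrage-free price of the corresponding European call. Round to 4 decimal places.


Answer: Call price = 13.5717

Derivation:
Put-call parity: C - P = S_0 * exp(-qT) - K * exp(-rT).
S_0 * exp(-qT) = 101.2300 * 0.96657150 = 97.84603341
K * exp(-rT) = 107.2400 * 0.94838001 = 101.70427254
C = P + S*exp(-qT) - K*exp(-rT)
C = 17.4299 + 97.84603341 - 101.70427254 = 13.5717


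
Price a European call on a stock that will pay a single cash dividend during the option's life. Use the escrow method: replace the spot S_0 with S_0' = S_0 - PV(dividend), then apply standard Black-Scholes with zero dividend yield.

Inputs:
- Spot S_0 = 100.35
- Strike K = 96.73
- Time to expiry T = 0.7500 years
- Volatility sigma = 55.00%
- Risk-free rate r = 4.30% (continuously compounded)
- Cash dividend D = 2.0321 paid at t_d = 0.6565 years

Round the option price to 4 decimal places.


PV(D) = D * exp(-r * t_d) = 2.0321 * 0.97216523 = 1.97553696
S_0' = S_0 - PV(D) = 100.3500 - 1.97553696 = 98.37446304
d1 = (ln(S_0'/K) + (r + sigma^2/2)*T) / (sigma*sqrt(T)) = 0.34125633
d2 = d1 - sigma*sqrt(T) = -0.13505765
exp(-rT) = 0.96826449
N(d1) = 0.63354469; N(d2) = 0.44628315
C = S_0' * N(d1) - K * exp(-rT) * N(d2) = 98.37446304 * 0.63354469 - 96.7300 * 0.96826449 * 0.44628315 = 20.5256

Answer: Price = 20.5256


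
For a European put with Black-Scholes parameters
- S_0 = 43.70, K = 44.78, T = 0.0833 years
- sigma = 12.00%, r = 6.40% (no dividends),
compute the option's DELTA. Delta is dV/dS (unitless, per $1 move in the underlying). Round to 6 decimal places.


d1 = -0.5336519751; d2 = -0.5682860623
phi(d1) = 0.3459950714; exp(-qT) = 1.0000000000; exp(-rT) = 0.9946829856
N(-d1) = 0.7032088292
Delta = -exp(-qT) * N(-d1) = -1.0000000000 * 0.7032088292 = -0.703209

Answer: Delta = -0.703209


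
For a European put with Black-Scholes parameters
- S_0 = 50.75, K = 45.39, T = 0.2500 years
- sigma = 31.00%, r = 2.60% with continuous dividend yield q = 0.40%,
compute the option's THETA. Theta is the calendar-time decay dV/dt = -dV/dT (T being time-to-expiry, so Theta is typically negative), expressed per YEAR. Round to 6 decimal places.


Answer: Theta = -4.180833

Derivation:
d1 = 0.8331116223; d2 = 0.6781116223
phi(d1) = 0.2819639591; exp(-qT) = 0.9990004998; exp(-rT) = 0.9935210793
Theta = -S*exp(-qT)*phi(d1)*sigma/(2*sqrt(T)) + r*K*exp(-rT)*N(-d2) - q*S*exp(-qT)*N(-d1)
N(-d1) = 0.2023908897; N(-d2) = 0.2488504611; sqrt(T) = 0.5000000000
Term 1 = -50.7500 * 0.9990004998 * 0.2819639591 * 0.3100 / (2 * 0.5000000000) = -4.4315642057
Term 2 = 0.0260 * 45.3900 * 0.9935210793 * 0.2488504611 = 0.2917756642
Term 3 = -0.0040 * 50.7500 * 0.9990004998 * 0.2023908897 = -0.0410442858
Theta = -4.4315642057 + (0.2917756642) + (-0.0410442858) = -4.180833
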